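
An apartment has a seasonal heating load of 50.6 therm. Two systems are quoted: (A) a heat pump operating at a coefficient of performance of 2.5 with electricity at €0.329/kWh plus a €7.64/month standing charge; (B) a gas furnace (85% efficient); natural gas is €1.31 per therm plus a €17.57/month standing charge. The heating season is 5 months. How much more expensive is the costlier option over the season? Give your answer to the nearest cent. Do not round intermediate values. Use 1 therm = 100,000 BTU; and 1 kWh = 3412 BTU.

€67.53

Heat load = 50.6 therm × 100,000 = 5,060,000 BTU
Gas: input = 5,060,000 / 0.85 = 5,952,941 BTU = 59.53 therm → 59.53 × €1.31 = €77.98; + 5 × €17.57 standing = €165.83
Heat pump: 5,060,000 BTU / 3412 = 1,483 kWh heat; / 2.5 = 593.2 kWh in → × €0.329 = €195.16; + 5 × €7.64 standing = €233.36
Difference = |€165.83 − €233.36| = €67.53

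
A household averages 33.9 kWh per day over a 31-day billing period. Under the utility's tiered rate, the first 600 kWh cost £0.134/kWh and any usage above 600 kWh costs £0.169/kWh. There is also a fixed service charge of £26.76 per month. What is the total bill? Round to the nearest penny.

Usage = 33.9 kWh/day × 31 days = 1050.9 kWh
First 600 kWh × £0.134 = £80.40
Remaining 450.9 kWh × £0.169 = £76.20
Energy charge = £156.60; + service £26.76 = £183.36

£183.36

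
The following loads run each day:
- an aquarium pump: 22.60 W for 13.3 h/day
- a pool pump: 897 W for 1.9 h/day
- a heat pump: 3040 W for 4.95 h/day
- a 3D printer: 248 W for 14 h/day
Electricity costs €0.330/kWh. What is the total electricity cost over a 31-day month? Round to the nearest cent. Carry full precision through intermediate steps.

aquarium pump: 22.60 W × 13.3 h × 31 d = 9,318 Wh = 9.318 kWh
pool pump: 897 W × 1.9 h × 31 d = 52,833 Wh = 52.83 kWh
heat pump: 3040 W × 4.95 h × 31 d = 466,488 Wh = 466.5 kWh
3D printer: 248 W × 14 h × 31 d = 107,632 Wh = 107.6 kWh
Total energy = 9.318 + 52.83 + 466.5 + 107.6 = 636.3 kWh
Cost = 636.3 kWh × €0.330 = €209.97

€209.97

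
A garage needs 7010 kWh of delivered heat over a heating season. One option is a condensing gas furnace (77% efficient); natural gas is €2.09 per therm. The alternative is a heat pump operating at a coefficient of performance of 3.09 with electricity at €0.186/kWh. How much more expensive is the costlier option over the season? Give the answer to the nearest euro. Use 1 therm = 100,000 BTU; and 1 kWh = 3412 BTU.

€227

Heat load = 7010 kWh × 3412 = 23,918,120 BTU
Gas: input = 23,918,120 / 0.77 = 31,062,494 BTU = 310.6 therm → 310.6 × €2.09 = €649.21
Heat pump: 23,918,120 BTU / 3412 = 7,010 kWh heat; / 3.09 = 2,269 kWh in → × €0.186 = €421.96
Difference = |€649.21 − €421.96| = €227.24 ≈ €227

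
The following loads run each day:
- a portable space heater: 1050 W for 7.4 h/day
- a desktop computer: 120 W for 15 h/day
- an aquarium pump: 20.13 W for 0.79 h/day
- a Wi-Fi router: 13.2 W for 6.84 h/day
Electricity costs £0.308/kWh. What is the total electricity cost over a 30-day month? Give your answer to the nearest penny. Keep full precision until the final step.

£89.41

portable space heater: 1050 W × 7.4 h × 30 d = 233,100 Wh = 233.1 kWh
desktop computer: 120 W × 15 h × 30 d = 54,000 Wh = 54 kWh
aquarium pump: 20.13 W × 0.79 h × 30 d = 477 Wh = 0.4771 kWh
Wi-Fi router: 13.2 W × 6.84 h × 30 d = 2,709 Wh = 2.709 kWh
Total energy = 233.1 + 54 + 0.4771 + 2.709 = 290.3 kWh
Cost = 290.3 kWh × £0.308 = £89.41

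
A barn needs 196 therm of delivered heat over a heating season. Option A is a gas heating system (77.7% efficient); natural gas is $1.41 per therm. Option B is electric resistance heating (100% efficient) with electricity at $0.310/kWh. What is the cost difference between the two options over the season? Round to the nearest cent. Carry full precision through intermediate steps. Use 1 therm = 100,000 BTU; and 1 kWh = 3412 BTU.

$1425.10

Heat load = 196 therm × 100,000 = 19,600,000 BTU
Gas: input = 19,600,000 / 0.777 = 25,225,225 BTU = 252.3 therm → 252.3 × $1.41 = $355.68
Electric: 19,600,000 BTU / 3412 = 5,744 kWh → × $0.310 = $1,780.77
Difference = |$355.68 − $1,780.77| = $1,425.10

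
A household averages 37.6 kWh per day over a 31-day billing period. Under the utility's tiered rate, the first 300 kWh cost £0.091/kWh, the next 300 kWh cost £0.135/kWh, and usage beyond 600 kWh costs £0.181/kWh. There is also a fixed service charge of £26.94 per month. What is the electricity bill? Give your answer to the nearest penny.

Usage = 37.6 kWh/day × 31 days = 1165.6 kWh
First 300 kWh × £0.091 = £27.30
Next 300 kWh × £0.135 = £40.50
Remaining 565.6 kWh × £0.181 = £102.37
Energy charge = £170.17; + service £26.94 = £197.11

£197.11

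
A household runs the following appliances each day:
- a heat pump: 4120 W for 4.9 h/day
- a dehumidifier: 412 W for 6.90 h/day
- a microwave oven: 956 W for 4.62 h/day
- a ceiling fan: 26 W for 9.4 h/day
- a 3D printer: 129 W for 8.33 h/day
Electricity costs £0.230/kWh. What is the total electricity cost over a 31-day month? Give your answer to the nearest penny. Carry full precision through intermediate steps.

£205.11

heat pump: 4120 W × 4.9 h × 31 d = 625,828 Wh = 625.8 kWh
dehumidifier: 412 W × 6.90 h × 31 d = 88,127 Wh = 88.13 kWh
microwave oven: 956 W × 4.62 h × 31 d = 136,918 Wh = 136.9 kWh
ceiling fan: 26 W × 9.4 h × 31 d = 7,576 Wh = 7.576 kWh
3D printer: 129 W × 8.33 h × 31 d = 33,312 Wh = 33.31 kWh
Total energy = 625.8 + 88.13 + 136.9 + 7.576 + 33.31 = 891.8 kWh
Cost = 891.8 kWh × £0.230 = £205.11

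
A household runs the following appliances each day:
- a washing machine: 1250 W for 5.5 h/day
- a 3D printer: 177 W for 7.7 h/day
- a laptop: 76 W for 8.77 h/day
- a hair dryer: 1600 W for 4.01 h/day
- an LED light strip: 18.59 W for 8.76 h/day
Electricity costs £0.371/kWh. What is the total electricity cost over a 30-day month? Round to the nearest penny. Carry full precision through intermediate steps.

£172.33

washing machine: 1250 W × 5.5 h × 30 d = 206,250 Wh = 206.2 kWh
3D printer: 177 W × 7.7 h × 30 d = 40,887 Wh = 40.89 kWh
laptop: 76 W × 8.77 h × 30 d = 19,996 Wh = 20 kWh
hair dryer: 1600 W × 4.01 h × 30 d = 192,480 Wh = 192.5 kWh
LED light strip: 18.59 W × 8.76 h × 30 d = 4,885 Wh = 4.885 kWh
Total energy = 206.2 + 40.89 + 20 + 192.5 + 4.885 = 464.5 kWh
Cost = 464.5 kWh × £0.371 = £172.33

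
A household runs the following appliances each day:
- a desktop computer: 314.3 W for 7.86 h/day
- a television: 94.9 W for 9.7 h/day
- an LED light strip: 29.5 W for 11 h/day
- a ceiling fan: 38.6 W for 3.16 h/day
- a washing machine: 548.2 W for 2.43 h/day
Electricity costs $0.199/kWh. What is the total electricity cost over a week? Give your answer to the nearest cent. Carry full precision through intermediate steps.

$7.20

desktop computer: 314.3 W × 7.86 h × 7 d = 17,293 Wh = 17.29 kWh
television: 94.9 W × 9.7 h × 7 d = 6,444 Wh = 6.444 kWh
LED light strip: 29.5 W × 11 h × 7 d = 2,272 Wh = 2.272 kWh
ceiling fan: 38.6 W × 3.16 h × 7 d = 854 Wh = 0.8538 kWh
washing machine: 548.2 W × 2.43 h × 7 d = 9,325 Wh = 9.325 kWh
Total energy = 17.29 + 6.444 + 2.272 + 0.8538 + 9.325 = 36.19 kWh
Cost = 36.19 kWh × $0.199 = $7.20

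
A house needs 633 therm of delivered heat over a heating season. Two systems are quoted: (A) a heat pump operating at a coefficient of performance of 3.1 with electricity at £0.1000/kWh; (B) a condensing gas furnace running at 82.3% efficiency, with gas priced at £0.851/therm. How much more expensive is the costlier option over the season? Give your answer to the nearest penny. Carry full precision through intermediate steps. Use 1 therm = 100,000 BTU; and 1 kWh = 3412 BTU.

Heat load = 633 therm × 100,000 = 63,300,000 BTU
Gas: input = 63,300,000 / 0.823 = 76,913,730 BTU = 769.1 therm → 769.1 × £0.851 = £654.54
Heat pump: 63,300,000 BTU / 3412 = 18,550 kWh heat; / 3.1 = 5,985 kWh in → × £0.1000 = £598.46
Difference = |£654.54 − £598.46| = £56.08

£56.08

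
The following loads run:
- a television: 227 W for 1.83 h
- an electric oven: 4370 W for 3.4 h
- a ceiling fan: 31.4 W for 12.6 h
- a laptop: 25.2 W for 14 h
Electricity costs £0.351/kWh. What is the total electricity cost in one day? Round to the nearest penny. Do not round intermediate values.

television: 227 W × 1.83 h = 415 Wh = 0.4154 kWh
electric oven: 4370 W × 3.4 h = 14,858 Wh = 14.86 kWh
ceiling fan: 31.4 W × 12.6 h = 396 Wh = 0.3956 kWh
laptop: 25.2 W × 14 h = 353 Wh = 0.3528 kWh
Total energy = 0.4154 + 14.86 + 0.3956 + 0.3528 = 16.02 kWh
Cost = 16.02 kWh × £0.351 = £5.62

£5.62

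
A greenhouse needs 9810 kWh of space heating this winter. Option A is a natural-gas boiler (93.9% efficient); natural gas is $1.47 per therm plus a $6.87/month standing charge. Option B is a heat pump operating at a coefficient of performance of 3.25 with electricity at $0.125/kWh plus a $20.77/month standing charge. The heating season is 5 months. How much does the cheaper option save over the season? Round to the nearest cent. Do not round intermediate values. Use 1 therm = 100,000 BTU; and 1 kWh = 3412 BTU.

$77.19

Heat load = 9810 kWh × 3412 = 33,471,720 BTU
Gas: input = 33,471,720 / 0.939 = 35,646,134 BTU = 356.5 therm → 356.5 × $1.47 = $524.00; + 5 × $6.87 standing = $558.35
Heat pump: 33,471,720 BTU / 3412 = 9,810 kWh heat; / 3.25 = 3,018 kWh in → × $0.125 = $377.31; + 5 × $20.77 standing = $481.16
Difference = |$558.35 − $481.16| = $77.19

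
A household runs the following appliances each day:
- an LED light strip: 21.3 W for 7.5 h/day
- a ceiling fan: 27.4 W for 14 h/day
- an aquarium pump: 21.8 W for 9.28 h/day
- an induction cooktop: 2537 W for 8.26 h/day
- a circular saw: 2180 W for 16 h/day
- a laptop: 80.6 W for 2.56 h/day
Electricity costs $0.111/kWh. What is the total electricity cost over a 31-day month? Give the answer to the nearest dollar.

$195

LED light strip: 21.3 W × 7.5 h × 31 d = 4,952 Wh = 4.952 kWh
ceiling fan: 27.4 W × 14 h × 31 d = 11,892 Wh = 11.89 kWh
aquarium pump: 21.8 W × 9.28 h × 31 d = 6,271 Wh = 6.271 kWh
induction cooktop: 2537 W × 8.26 h × 31 d = 649,624 Wh = 649.6 kWh
circular saw: 2180 W × 16 h × 31 d = 1,081,280 Wh = 1,081 kWh
laptop: 80.6 W × 2.56 h × 31 d = 6,396 Wh = 6.396 kWh
Total energy = 4.952 + 11.89 + 6.271 + 649.6 + 1,081 + 6.396 = 1,760 kWh
Cost = 1,760 kWh × $0.111 = $195.41 ≈ $195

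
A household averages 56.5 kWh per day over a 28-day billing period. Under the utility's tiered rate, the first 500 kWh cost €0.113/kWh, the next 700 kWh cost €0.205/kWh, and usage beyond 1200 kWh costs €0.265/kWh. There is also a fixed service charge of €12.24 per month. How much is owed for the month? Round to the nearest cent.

Usage = 56.5 kWh/day × 28 days = 1582 kWh
First 500 kWh × €0.113 = €56.50
Next 700 kWh × €0.205 = €143.50
Remaining 382 kWh × €0.265 = €101.23
Energy charge = €301.23; + service €12.24 = €313.47

€313.47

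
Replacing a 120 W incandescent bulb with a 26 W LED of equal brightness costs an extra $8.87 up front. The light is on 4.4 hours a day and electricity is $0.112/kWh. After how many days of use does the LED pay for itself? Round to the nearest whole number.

Power saved = 120 − 26 = 94 W
Daily energy saved = 94 W × 4.4 h = 413.6 Wh = 0.4136 kWh
Daily savings = 0.4136 × $0.112 = $0.0463
Payback = $8.87 / $0.0463 per day = 191.5 days

191 days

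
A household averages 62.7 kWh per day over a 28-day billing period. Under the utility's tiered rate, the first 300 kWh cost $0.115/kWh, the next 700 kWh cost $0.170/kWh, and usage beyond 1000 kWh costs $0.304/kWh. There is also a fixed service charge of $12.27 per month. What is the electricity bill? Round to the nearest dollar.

Usage = 62.7 kWh/day × 28 days = 1755.6 kWh
First 300 kWh × $0.115 = $34.50
Next 700 kWh × $0.170 = $119.00
Remaining 755.6 kWh × $0.304 = $229.70
Energy charge = $383.20; + service $12.27 = $395.47 ≈ $395

$395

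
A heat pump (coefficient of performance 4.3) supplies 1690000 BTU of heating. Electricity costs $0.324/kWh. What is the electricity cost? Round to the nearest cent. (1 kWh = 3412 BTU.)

Heat delivered = 1,690,000 BTU / 3412 = 495.3 kWh
Electrical input = 495.3 kWh / 4.3 = 115.2 kWh
Cost = 115.2 × $0.324/kWh = $37.32

$37.32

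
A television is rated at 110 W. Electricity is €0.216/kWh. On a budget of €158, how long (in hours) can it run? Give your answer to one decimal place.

Energy budget = €158 / €0.216 per kWh = 731.5 kWh = 731,481 Wh
Runtime = 731,481 Wh / 110 W = 6,650 h

6649.8 h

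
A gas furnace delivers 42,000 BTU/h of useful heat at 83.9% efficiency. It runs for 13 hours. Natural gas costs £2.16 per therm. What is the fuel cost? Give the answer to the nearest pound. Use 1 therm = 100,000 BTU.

£14

Heat delivered = 42,000 BTU/h × 13 h = 546,000 BTU
Gas input = 546,000 / 0.839 = 650,775 BTU
= 650,775 / 100,000 = 6.508 therm
Cost = 6.508 × £2.16/therm = £14.06 ≈ £14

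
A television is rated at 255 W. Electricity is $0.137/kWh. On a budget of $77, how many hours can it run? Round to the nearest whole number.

2204 h

Energy budget = $77 / $0.137 per kWh = 562 kWh = 562,044 Wh
Runtime = 562,044 Wh / 255 W = 2,204 h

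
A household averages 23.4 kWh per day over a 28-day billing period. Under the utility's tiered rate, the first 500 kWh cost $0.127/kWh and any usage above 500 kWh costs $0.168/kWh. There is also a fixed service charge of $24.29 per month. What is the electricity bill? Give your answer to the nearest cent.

$113.86

Usage = 23.4 kWh/day × 28 days = 655.2 kWh
First 500 kWh × $0.127 = $63.50
Remaining 155.2 kWh × $0.168 = $26.07
Energy charge = $89.57; + service $24.29 = $113.86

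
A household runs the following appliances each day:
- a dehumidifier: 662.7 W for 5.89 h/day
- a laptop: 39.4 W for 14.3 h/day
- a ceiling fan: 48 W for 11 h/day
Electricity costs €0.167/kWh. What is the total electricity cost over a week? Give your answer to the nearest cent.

dehumidifier: 662.7 W × 5.89 h × 7 d = 27,323 Wh = 27.32 kWh
laptop: 39.4 W × 14.3 h × 7 d = 3,944 Wh = 3.944 kWh
ceiling fan: 48 W × 11 h × 7 d = 3,696 Wh = 3.696 kWh
Total energy = 27.32 + 3.944 + 3.696 = 34.96 kWh
Cost = 34.96 kWh × €0.167 = €5.84

€5.84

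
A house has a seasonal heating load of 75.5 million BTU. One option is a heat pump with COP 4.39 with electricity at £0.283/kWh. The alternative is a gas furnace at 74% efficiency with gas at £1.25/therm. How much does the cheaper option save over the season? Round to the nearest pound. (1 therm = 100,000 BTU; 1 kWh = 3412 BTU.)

£151

Heat load = 75.5 × 10⁶ BTU = 75,500,000 BTU
Gas: input = 75,500,000 / 0.74 = 102,027,027 BTU = 1,020 therm → 1,020 × £1.25 = £1,275.34
Heat pump: 75,500,000 BTU / 3412 = 22,130 kWh heat; / 4.39 = 5,040 kWh in → × £0.283 = £1,426.46
Difference = |£1,275.34 − £1,426.46| = £151.12 ≈ £151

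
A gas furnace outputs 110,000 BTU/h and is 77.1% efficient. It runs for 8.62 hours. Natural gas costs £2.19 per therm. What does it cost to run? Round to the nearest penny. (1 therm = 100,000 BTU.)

Heat delivered = 110,000 BTU/h × 8.62 h = 948,200 BTU
Gas input = 948,200 / 0.771 = 1,229,831 BTU
= 1,229,831 / 100,000 = 12.3 therm
Cost = 12.3 × £2.19/therm = £26.93

£26.93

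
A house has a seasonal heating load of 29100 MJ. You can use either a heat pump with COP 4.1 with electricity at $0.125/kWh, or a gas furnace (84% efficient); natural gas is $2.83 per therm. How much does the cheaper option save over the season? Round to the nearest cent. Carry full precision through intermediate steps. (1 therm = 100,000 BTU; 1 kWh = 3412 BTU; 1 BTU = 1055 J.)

$682.82

Heat load = 29100 MJ = 29,100,000,000 J / 1055 = 27,582,938 BTU
Gas: input = 27,582,938 / 0.84 = 32,836,831 BTU = 328.4 therm → 328.4 × $2.83 = $929.28
Heat pump: 27,582,938 BTU / 3412 = 8,084 kWh heat; / 4.1 = 1,972 kWh in → × $0.125 = $246.47
Difference = |$929.28 − $246.47| = $682.82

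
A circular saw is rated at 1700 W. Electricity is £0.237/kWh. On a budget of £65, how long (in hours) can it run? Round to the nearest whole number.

Energy budget = £65 / £0.237 per kWh = 274.3 kWh = 274,262 Wh
Runtime = 274,262 Wh / 1700 W = 161.3 h

161 h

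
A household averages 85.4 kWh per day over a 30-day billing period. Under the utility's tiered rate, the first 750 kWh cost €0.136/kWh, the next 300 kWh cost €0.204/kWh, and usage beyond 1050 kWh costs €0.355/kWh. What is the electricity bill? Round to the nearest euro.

€700

Usage = 85.4 kWh/day × 30 days = 2562 kWh
First 750 kWh × €0.136 = €102.00
Next 300 kWh × €0.204 = €61.20
Remaining 1512 kWh × €0.355 = €536.76
Total = €699.96 ≈ €700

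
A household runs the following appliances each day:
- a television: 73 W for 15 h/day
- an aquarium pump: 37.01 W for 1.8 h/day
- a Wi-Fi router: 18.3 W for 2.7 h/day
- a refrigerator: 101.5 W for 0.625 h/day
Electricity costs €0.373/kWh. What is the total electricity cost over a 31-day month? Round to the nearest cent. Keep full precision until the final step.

€14.74

television: 73 W × 15 h × 31 d = 33,945 Wh = 33.95 kWh
aquarium pump: 37.01 W × 1.8 h × 31 d = 2,065 Wh = 2.065 kWh
Wi-Fi router: 18.3 W × 2.7 h × 31 d = 1,532 Wh = 1.532 kWh
refrigerator: 101.5 W × 0.625 h × 31 d = 1,967 Wh = 1.967 kWh
Total energy = 33.95 + 2.065 + 1.532 + 1.967 = 39.51 kWh
Cost = 39.51 kWh × €0.373 = €14.74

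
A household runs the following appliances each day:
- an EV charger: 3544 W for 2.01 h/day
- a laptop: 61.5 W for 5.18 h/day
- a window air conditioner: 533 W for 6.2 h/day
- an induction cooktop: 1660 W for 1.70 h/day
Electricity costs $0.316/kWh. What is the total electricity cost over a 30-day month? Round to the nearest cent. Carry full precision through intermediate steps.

$128.63

EV charger: 3544 W × 2.01 h × 30 d = 213,703 Wh = 213.7 kWh
laptop: 61.5 W × 5.18 h × 30 d = 9,557 Wh = 9.557 kWh
window air conditioner: 533 W × 6.2 h × 30 d = 99,138 Wh = 99.14 kWh
induction cooktop: 1660 W × 1.70 h × 30 d = 84,660 Wh = 84.66 kWh
Total energy = 213.7 + 9.557 + 99.14 + 84.66 = 407.1 kWh
Cost = 407.1 kWh × $0.316 = $128.63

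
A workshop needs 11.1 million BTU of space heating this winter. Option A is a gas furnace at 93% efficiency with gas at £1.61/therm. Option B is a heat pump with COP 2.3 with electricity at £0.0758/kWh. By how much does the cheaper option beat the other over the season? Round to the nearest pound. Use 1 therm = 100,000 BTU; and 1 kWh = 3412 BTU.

Heat load = 11.1 × 10⁶ BTU = 11,100,000 BTU
Gas: input = 11,100,000 / 0.93 = 11,935,484 BTU = 119.4 therm → 119.4 × £1.61 = £192.16
Heat pump: 11,100,000 BTU / 3412 = 3,253 kWh heat; / 2.3 = 1,414 kWh in → × £0.0758 = £107.21
Difference = |£192.16 − £107.21| = £84.95 ≈ £85

£85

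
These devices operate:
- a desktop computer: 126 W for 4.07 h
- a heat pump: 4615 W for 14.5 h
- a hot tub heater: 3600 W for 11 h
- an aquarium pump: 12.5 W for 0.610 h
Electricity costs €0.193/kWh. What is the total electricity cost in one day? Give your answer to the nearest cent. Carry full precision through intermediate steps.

desktop computer: 126 W × 4.07 h = 513 Wh = 0.5128 kWh
heat pump: 4615 W × 14.5 h = 66,918 Wh = 66.92 kWh
hot tub heater: 3600 W × 11 h = 39,600 Wh = 39.6 kWh
aquarium pump: 12.5 W × 0.610 h = 8 Wh = 0.007625 kWh
Total energy = 0.5128 + 66.92 + 39.6 + 0.007625 = 107 kWh
Cost = 107 kWh × €0.193 = €20.66

€20.66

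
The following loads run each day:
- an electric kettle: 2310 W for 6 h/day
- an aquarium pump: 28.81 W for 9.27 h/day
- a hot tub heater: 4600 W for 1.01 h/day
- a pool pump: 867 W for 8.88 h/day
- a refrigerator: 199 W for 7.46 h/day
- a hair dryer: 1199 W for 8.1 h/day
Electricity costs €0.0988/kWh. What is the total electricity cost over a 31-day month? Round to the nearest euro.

electric kettle: 2310 W × 6 h × 31 d = 429,660 Wh = 429.7 kWh
aquarium pump: 28.81 W × 9.27 h × 31 d = 8,279 Wh = 8.279 kWh
hot tub heater: 4600 W × 1.01 h × 31 d = 144,026 Wh = 144 kWh
pool pump: 867 W × 8.88 h × 31 d = 238,668 Wh = 238.7 kWh
refrigerator: 199 W × 7.46 h × 31 d = 46,021 Wh = 46.02 kWh
hair dryer: 1199 W × 8.1 h × 31 d = 301,069 Wh = 301.1 kWh
Total energy = 429.7 + 8.279 + 144 + 238.7 + 46.02 + 301.1 = 1,168 kWh
Cost = 1,168 kWh × €0.0988 = €115.37 ≈ €115

€115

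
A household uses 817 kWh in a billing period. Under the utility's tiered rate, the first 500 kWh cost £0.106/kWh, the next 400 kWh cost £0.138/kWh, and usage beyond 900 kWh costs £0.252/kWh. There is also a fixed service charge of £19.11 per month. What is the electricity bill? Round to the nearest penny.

First 500 kWh × £0.106 = £53.00
Next 317 kWh × £0.138 = £43.75
Remaining tier: 0 kWh (not reached)
Energy charge = £96.75; + service £19.11 = £115.86

£115.86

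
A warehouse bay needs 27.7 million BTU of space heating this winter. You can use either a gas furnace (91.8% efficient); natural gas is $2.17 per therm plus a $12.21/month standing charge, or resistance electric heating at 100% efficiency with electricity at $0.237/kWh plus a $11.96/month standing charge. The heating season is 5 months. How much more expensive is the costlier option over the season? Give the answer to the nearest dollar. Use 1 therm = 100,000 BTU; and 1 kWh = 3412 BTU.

$1268

Heat load = 27.7 × 10⁶ BTU = 27,700,000 BTU
Gas: input = 27,700,000 / 0.918 = 30,174,292 BTU = 301.7 therm → 301.7 × $2.17 = $654.78; + 5 × $12.21 standing = $715.83
Electric: 27,700,000 BTU / 3412 = 8,118 kWh → × $0.237 = $1,924.06; + 5 × $11.96 standing = $1,983.86
Difference = |$715.83 − $1,983.86| = $1,268.03 ≈ $1268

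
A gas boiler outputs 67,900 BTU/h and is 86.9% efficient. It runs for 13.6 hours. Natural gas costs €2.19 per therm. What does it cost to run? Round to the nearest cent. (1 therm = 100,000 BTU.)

€23.27

Heat delivered = 67,900 BTU/h × 13.6 h = 923,440 BTU
Gas input = 923,440 / 0.869 = 1,062,647 BTU
= 1,062,647 / 100,000 = 10.63 therm
Cost = 10.63 × €2.19/therm = €23.27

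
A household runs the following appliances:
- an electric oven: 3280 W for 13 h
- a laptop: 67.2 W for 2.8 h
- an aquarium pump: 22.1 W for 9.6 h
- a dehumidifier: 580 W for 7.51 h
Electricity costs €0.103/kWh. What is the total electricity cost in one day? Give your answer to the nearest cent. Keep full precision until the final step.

electric oven: 3280 W × 13 h = 42,640 Wh = 42.64 kWh
laptop: 67.2 W × 2.8 h = 188 Wh = 0.1882 kWh
aquarium pump: 22.1 W × 9.6 h = 212 Wh = 0.2122 kWh
dehumidifier: 580 W × 7.51 h = 4,356 Wh = 4.356 kWh
Total energy = 42.64 + 0.1882 + 0.2122 + 4.356 = 47.4 kWh
Cost = 47.4 kWh × €0.103 = €4.88

€4.88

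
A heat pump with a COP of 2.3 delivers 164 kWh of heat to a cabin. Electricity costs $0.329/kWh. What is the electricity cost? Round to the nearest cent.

Electrical input = 164 kWh / 2.3 = 71.3 kWh
Cost = 71.3 × $0.329/kWh = $23.46

$23.46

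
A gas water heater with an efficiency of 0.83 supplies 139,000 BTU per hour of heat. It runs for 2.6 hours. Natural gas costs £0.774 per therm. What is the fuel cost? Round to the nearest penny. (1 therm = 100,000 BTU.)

Heat delivered = 139,000 BTU/h × 2.6 h = 361,400 BTU
Gas input = 361,400 / 0.83 = 435,422 BTU
= 435,422 / 100,000 = 4.354 therm
Cost = 4.354 × £0.774/therm = £3.37

£3.37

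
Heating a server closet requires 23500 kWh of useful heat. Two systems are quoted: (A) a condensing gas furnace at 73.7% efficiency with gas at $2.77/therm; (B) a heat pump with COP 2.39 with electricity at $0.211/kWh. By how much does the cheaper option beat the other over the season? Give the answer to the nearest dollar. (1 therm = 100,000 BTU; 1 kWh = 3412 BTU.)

Heat load = 23500 kWh × 3412 = 80,182,000 BTU
Gas: input = 80,182,000 / 0.737 = 108,795,115 BTU = 1,088 therm → 1,088 × $2.77 = $3,013.62
Heat pump: 80,182,000 BTU / 3412 = 23,500 kWh heat; / 2.39 = 9,833 kWh in → × $0.211 = $2,074.69
Difference = |$3,013.62 − $2,074.69| = $938.94 ≈ $939

$939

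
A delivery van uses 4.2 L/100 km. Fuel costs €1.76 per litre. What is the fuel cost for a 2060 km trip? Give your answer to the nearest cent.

€152.28

Fuel = 4.2 L/100 km × 2060 km / 100 = 86.52 L
Cost = 86.52 L × €1.76/L = €152.28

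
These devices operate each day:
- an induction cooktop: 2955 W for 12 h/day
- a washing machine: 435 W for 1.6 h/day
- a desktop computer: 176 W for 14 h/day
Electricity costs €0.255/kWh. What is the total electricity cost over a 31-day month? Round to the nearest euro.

€305

induction cooktop: 2955 W × 12 h × 31 d = 1,099,260 Wh = 1,099 kWh
washing machine: 435 W × 1.6 h × 31 d = 21,576 Wh = 21.58 kWh
desktop computer: 176 W × 14 h × 31 d = 76,384 Wh = 76.38 kWh
Total energy = 1,099 + 21.58 + 76.38 = 1,197 kWh
Cost = 1,197 kWh × €0.255 = €305.29 ≈ €305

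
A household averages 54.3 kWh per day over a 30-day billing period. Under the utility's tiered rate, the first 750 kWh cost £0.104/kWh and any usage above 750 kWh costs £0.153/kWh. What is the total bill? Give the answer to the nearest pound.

Usage = 54.3 kWh/day × 30 days = 1629 kWh
First 750 kWh × £0.104 = £78.00
Remaining 879 kWh × £0.153 = £134.49
Total = £212.49 ≈ £212

£212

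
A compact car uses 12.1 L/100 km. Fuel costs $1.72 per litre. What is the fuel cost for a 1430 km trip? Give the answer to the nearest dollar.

Fuel = 12.1 L/100 km × 1430 km / 100 = 173 L
Cost = 173 L × $1.72/L = $297.61 ≈ $298

$298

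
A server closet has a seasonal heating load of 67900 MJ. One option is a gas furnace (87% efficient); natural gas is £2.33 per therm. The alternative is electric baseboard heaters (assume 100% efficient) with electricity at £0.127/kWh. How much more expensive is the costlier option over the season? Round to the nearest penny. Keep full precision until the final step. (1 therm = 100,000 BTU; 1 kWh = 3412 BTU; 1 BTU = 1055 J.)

£671.92

Heat load = 67900 MJ = 67,900,000,000 J / 1055 = 64,360,190 BTU
Gas: input = 64,360,190 / 0.870 = 73,977,229 BTU = 739.8 therm → 739.8 × £2.33 = £1,723.67
Electric: 64,360,190 BTU / 3412 = 18,860 kWh → × £0.127 = £2,395.59
Difference = |£1,723.67 − £2,395.59| = £671.92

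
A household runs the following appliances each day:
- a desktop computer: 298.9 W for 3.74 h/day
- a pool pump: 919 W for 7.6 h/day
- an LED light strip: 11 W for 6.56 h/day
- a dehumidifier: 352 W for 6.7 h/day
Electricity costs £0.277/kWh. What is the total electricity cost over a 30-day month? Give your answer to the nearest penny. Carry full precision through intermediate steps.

£87.53

desktop computer: 298.9 W × 3.74 h × 30 d = 33,537 Wh = 33.54 kWh
pool pump: 919 W × 7.6 h × 30 d = 209,532 Wh = 209.5 kWh
LED light strip: 11 W × 6.56 h × 30 d = 2,165 Wh = 2.165 kWh
dehumidifier: 352 W × 6.7 h × 30 d = 70,752 Wh = 70.75 kWh
Total energy = 33.54 + 209.5 + 2.165 + 70.75 = 316 kWh
Cost = 316 kWh × £0.277 = £87.53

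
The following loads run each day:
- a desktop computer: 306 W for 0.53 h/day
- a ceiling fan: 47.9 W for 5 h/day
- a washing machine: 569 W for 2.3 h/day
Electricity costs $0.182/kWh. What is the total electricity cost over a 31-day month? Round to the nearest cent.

desktop computer: 306 W × 0.53 h × 31 d = 5,028 Wh = 5.028 kWh
ceiling fan: 47.9 W × 5 h × 31 d = 7,424 Wh = 7.425 kWh
washing machine: 569 W × 2.3 h × 31 d = 40,570 Wh = 40.57 kWh
Total energy = 5.028 + 7.425 + 40.57 = 53.02 kWh
Cost = 53.02 kWh × $0.182 = $9.65

$9.65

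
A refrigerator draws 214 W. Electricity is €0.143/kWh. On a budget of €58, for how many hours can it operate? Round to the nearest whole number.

1895 h

Energy budget = €58 / €0.143 per kWh = 405.6 kWh = 405,594 Wh
Runtime = 405,594 Wh / 214 W = 1,895 h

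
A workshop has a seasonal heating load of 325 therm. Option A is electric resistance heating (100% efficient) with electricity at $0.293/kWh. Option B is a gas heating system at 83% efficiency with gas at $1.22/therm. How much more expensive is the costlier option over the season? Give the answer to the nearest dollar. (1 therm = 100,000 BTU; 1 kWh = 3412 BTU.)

Heat load = 325 therm × 100,000 = 32,500,000 BTU
Gas: input = 32,500,000 / 0.83 = 39,156,627 BTU = 391.6 therm → 391.6 × $1.22 = $477.71
Electric: 32,500,000 BTU / 3412 = 9,525 kWh → × $0.293 = $2,790.89
Difference = |$477.71 − $2,790.89| = $2,313.17 ≈ $2313

$2313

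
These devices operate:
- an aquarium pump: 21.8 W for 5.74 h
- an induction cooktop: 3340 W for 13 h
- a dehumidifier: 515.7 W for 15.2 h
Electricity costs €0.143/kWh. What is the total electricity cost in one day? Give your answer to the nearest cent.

aquarium pump: 21.8 W × 5.74 h = 125 Wh = 0.1251 kWh
induction cooktop: 3340 W × 13 h = 43,420 Wh = 43.42 kWh
dehumidifier: 515.7 W × 15.2 h = 7,839 Wh = 7.839 kWh
Total energy = 0.1251 + 43.42 + 7.839 = 51.38 kWh
Cost = 51.38 kWh × €0.143 = €7.35

€7.35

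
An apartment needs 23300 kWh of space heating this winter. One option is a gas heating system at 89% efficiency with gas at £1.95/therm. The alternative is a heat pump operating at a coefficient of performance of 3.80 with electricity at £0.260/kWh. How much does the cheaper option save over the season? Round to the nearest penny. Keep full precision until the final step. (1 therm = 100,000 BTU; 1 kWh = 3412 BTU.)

£147.63

Heat load = 23300 kWh × 3412 = 79,499,600 BTU
Gas: input = 79,499,600 / 0.89 = 89,325,393 BTU = 893.3 therm → 893.3 × £1.95 = £1,741.85
Heat pump: 79,499,600 BTU / 3412 = 23,300 kWh heat; / 3.80 = 6,132 kWh in → × £0.260 = £1,594.21
Difference = |£1,741.85 − £1,594.21| = £147.63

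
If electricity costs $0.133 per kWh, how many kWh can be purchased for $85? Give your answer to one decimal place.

$85 / $0.133 per kWh = 639.1 kWh

639.1 kWh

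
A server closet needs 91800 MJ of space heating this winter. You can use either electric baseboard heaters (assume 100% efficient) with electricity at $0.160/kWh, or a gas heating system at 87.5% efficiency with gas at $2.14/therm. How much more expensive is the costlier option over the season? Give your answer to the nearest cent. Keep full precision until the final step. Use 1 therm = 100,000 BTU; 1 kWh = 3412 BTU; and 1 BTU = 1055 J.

$1952.27

Heat load = 91800 MJ = 91,800,000,000 J / 1055 = 87,014,218 BTU
Gas: input = 87,014,218 / 0.875 = 99,444,821 BTU = 994.4 therm → 994.4 × $2.14 = $2,128.12
Electric: 87,014,218 BTU / 3412 = 25,500 kWh → × $0.160 = $4,080.39
Difference = |$2,128.12 − $4,080.39| = $1,952.27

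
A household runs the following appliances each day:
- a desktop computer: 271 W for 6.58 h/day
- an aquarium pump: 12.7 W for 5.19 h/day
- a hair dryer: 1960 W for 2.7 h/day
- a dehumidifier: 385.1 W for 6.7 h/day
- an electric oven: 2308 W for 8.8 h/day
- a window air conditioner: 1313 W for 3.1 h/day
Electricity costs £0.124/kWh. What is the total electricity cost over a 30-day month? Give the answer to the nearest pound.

desktop computer: 271 W × 6.58 h × 30 d = 53,495 Wh = 53.5 kWh
aquarium pump: 12.7 W × 5.19 h × 30 d = 1,977 Wh = 1.977 kWh
hair dryer: 1960 W × 2.7 h × 30 d = 158,760 Wh = 158.8 kWh
dehumidifier: 385.1 W × 6.7 h × 30 d = 77,405 Wh = 77.41 kWh
electric oven: 2308 W × 8.8 h × 30 d = 609,312 Wh = 609.3 kWh
window air conditioner: 1313 W × 3.1 h × 30 d = 122,109 Wh = 122.1 kWh
Total energy = 53.5 + 1.977 + 158.8 + 77.41 + 609.3 + 122.1 = 1,023 kWh
Cost = 1,023 kWh × £0.124 = £126.86 ≈ £127

£127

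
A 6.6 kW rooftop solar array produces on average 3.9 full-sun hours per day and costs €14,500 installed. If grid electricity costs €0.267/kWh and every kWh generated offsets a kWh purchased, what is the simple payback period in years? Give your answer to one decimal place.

5.8 years

Daily generation = 6.6 kW × 3.9 h = 25.74 kWh
Annual generation = 25.74 × 365 = 9395.1 kWh
Annual savings = 9395.1 × €0.267 = €2,508.49
Payback = €14,500 / €2,508.49 = 5.78 years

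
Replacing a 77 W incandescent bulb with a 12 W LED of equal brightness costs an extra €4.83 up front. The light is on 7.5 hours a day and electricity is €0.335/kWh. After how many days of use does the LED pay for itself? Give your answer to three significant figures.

29.6 days

Power saved = 77 − 12 = 65 W
Daily energy saved = 65 W × 7.5 h = 487.5 Wh = 0.4875 kWh
Daily savings = 0.4875 × €0.335 = €0.1633
Payback = €4.83 / €0.1633 per day = 29.58 days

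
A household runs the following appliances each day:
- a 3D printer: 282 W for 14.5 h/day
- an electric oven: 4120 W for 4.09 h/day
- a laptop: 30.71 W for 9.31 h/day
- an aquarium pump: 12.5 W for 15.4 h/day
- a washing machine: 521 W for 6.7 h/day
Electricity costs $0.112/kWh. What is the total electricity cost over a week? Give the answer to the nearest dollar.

3D printer: 282 W × 14.5 h × 7 d = 28,623 Wh = 28.62 kWh
electric oven: 4120 W × 4.09 h × 7 d = 117,956 Wh = 118 kWh
laptop: 30.71 W × 9.31 h × 7 d = 2,001 Wh = 2.001 kWh
aquarium pump: 12.5 W × 15.4 h × 7 d = 1,348 Wh = 1.347 kWh
washing machine: 521 W × 6.7 h × 7 d = 24,435 Wh = 24.43 kWh
Total energy = 28.62 + 118 + 2.001 + 1.347 + 24.43 = 174.4 kWh
Cost = 174.4 kWh × $0.112 = $19.53 ≈ $20

$20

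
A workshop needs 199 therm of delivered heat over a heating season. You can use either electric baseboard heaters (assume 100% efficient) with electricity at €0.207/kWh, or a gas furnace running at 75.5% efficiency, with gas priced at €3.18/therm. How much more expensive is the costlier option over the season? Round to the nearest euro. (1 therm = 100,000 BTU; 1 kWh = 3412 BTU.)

€369

Heat load = 199 therm × 100,000 = 19,900,000 BTU
Gas: input = 19,900,000 / 0.755 = 26,357,616 BTU = 263.6 therm → 263.6 × €3.18 = €838.17
Electric: 19,900,000 BTU / 3412 = 5,832 kWh → × €0.207 = €1,207.30
Difference = |€838.17 − €1,207.30| = €369.13 ≈ €369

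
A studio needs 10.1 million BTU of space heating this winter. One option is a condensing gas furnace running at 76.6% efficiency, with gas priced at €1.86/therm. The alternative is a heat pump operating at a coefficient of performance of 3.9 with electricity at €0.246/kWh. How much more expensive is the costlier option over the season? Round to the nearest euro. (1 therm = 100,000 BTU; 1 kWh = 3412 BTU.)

€59

Heat load = 10.1 × 10⁶ BTU = 10,100,000 BTU
Gas: input = 10,100,000 / 0.766 = 13,185,379 BTU = 131.9 therm → 131.9 × €1.86 = €245.25
Heat pump: 10,100,000 BTU / 3412 = 2,960 kWh heat; / 3.9 = 759 kWh in → × €0.246 = €186.72
Difference = |€245.25 − €186.72| = €58.53 ≈ €59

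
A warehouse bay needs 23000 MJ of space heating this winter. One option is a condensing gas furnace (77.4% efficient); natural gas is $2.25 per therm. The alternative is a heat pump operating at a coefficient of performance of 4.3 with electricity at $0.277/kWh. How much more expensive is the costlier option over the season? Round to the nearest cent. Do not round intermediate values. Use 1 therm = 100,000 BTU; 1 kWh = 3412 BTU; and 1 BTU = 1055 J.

Heat load = 23000 MJ = 23,000,000,000 J / 1055 = 21,800,948 BTU
Gas: input = 21,800,948 / 0.774 = 28,166,599 BTU = 281.7 therm → 281.7 × $2.25 = $633.75
Heat pump: 21,800,948 BTU / 3412 = 6,389 kWh heat; / 4.3 = 1,486 kWh in → × $0.277 = $411.60
Difference = |$633.75 − $411.60| = $222.15

$222.15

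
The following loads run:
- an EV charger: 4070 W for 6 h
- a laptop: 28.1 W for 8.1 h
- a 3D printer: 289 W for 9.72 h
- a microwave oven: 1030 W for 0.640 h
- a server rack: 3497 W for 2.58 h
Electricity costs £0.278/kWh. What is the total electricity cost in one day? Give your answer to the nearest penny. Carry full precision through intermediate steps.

EV charger: 4070 W × 6 h = 24,420 Wh = 24.42 kWh
laptop: 28.1 W × 8.1 h = 228 Wh = 0.2276 kWh
3D printer: 289 W × 9.72 h = 2,809 Wh = 2.809 kWh
microwave oven: 1030 W × 0.640 h = 659 Wh = 0.6592 kWh
server rack: 3497 W × 2.58 h = 9,022 Wh = 9.022 kWh
Total energy = 24.42 + 0.2276 + 2.809 + 0.6592 + 9.022 = 37.14 kWh
Cost = 37.14 kWh × £0.278 = £10.32

£10.32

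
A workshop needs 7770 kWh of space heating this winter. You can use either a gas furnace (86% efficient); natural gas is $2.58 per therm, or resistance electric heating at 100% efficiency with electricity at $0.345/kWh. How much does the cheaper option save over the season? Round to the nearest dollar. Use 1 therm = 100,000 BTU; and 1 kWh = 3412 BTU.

$1885

Heat load = 7770 kWh × 3412 = 26,511,240 BTU
Gas: input = 26,511,240 / 0.86 = 30,827,023 BTU = 308.3 therm → 308.3 × $2.58 = $795.34
Electric: 26,511,240 BTU / 3412 = 7,770 kWh → × $0.345 = $2,680.65
Difference = |$795.34 − $2,680.65| = $1,885.31 ≈ $1885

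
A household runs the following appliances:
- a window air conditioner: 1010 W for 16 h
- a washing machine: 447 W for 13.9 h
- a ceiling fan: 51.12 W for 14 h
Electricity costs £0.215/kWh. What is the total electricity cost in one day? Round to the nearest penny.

window air conditioner: 1010 W × 16 h = 16,160 Wh = 16.16 kWh
washing machine: 447 W × 13.9 h = 6,213 Wh = 6.213 kWh
ceiling fan: 51.12 W × 14 h = 716 Wh = 0.7157 kWh
Total energy = 16.16 + 6.213 + 0.7157 = 23.09 kWh
Cost = 23.09 kWh × £0.215 = £4.96

£4.96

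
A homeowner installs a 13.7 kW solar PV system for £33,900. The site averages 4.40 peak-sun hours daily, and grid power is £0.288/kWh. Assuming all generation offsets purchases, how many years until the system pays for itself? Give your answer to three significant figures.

5.35 years

Daily generation = 13.7 kW × 4.40 h = 60.28 kWh
Annual generation = 60.28 × 365 = 22002 kWh
Annual savings = 22002 × £0.288 = £6,336.63
Payback = £33,900 / £6,336.63 = 5.35 years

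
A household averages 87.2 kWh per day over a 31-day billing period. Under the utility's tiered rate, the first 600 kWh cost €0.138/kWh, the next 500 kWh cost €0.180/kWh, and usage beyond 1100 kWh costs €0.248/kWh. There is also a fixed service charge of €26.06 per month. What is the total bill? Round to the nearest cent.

Usage = 87.2 kWh/day × 31 days = 2703.2 kWh
First 600 kWh × €0.138 = €82.80
Next 500 kWh × €0.180 = €90.00
Remaining 1603.2 kWh × €0.248 = €397.59
Energy charge = €570.39; + service €26.06 = €596.45

€596.45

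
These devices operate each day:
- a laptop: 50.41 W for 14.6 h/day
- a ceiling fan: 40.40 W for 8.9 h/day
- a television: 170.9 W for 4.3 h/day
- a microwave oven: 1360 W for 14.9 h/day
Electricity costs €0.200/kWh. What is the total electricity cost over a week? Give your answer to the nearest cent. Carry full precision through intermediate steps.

€30.93

laptop: 50.41 W × 14.6 h × 7 d = 5,152 Wh = 5.152 kWh
ceiling fan: 40.40 W × 8.9 h × 7 d = 2,517 Wh = 2.517 kWh
television: 170.9 W × 4.3 h × 7 d = 5,144 Wh = 5.144 kWh
microwave oven: 1360 W × 14.9 h × 7 d = 141,848 Wh = 141.8 kWh
Total energy = 5.152 + 2.517 + 5.144 + 141.8 = 154.7 kWh
Cost = 154.7 kWh × €0.200 = €30.93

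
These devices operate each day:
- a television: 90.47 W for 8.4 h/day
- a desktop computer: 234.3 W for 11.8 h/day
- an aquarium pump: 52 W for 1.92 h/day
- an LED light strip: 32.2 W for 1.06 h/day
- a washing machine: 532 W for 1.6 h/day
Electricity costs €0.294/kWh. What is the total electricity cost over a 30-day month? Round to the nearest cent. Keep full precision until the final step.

€39.78

television: 90.47 W × 8.4 h × 30 d = 22,798 Wh = 22.8 kWh
desktop computer: 234.3 W × 11.8 h × 30 d = 82,942 Wh = 82.94 kWh
aquarium pump: 52 W × 1.92 h × 30 d = 2,995 Wh = 2.995 kWh
LED light strip: 32.2 W × 1.06 h × 30 d = 1,024 Wh = 1.024 kWh
washing machine: 532 W × 1.6 h × 30 d = 25,536 Wh = 25.54 kWh
Total energy = 22.8 + 82.94 + 2.995 + 1.024 + 25.54 = 135.3 kWh
Cost = 135.3 kWh × €0.294 = €39.78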